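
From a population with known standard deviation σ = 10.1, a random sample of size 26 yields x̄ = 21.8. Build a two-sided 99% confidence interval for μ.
(16.70, 26.90)

z-interval (σ known):
z* = 2.576 for 99% confidence

Margin of error = z* · σ/√n = 2.576 · 10.1/√26 = 5.10

CI: (21.8 - 5.10, 21.8 + 5.10) = (16.70, 26.90)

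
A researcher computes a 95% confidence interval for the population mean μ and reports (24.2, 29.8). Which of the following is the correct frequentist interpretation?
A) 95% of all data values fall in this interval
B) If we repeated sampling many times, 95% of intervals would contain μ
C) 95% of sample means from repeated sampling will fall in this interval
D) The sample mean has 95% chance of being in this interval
B

A) Wrong — a CI is about the parameter μ, not individual data values.
B) Correct — this is the frequentist long-run coverage interpretation.
C) Wrong — coverage applies to intervals containing μ, not to future x̄ values.
D) Wrong — x̄ is observed and sits in the interval by construction.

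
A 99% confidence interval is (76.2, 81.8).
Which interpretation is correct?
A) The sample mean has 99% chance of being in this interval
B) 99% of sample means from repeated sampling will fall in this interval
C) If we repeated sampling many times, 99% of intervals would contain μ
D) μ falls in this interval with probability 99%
C

A) Wrong — x̄ is observed and sits in the interval by construction.
B) Wrong — coverage applies to intervals containing μ, not to future x̄ values.
C) Correct — this is the frequentist long-run coverage interpretation.
D) Wrong — μ is fixed; the randomness lives in the interval, not in μ.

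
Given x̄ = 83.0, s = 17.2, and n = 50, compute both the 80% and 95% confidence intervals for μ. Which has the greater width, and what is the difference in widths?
95% CI is wider by 3.46

df = 49
80% CI: t* = 1.299, (79.84, 86.16), width = 2 · t* · s/√n = 6.32
95% CI: t* = 2.010, (78.11, 87.89), width = 2 · t* · s/√n = 9.78

The 95% CI is wider by 9.78 - 6.32 = 3.46.
Higher confidence requires a wider interval.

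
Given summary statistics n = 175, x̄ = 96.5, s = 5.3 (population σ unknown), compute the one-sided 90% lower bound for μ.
μ ≥ 95.98

Lower bound (one-sided):
t* = 1.286 (one-sided for 90%)
Lower bound = x̄ - t* · s/√n = 96.5 - 1.286 · 5.3/√175 = 95.98

We are 90% confident that μ ≥ 95.98.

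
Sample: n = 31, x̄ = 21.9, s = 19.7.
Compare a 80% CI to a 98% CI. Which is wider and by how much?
98% CI is wider by 8.12

df = 30
80% CI: t* = 1.310, (17.26, 26.54), width = 2 · t* · s/√n = 9.27
98% CI: t* = 2.457, (13.21, 30.59), width = 2 · t* · s/√n = 17.39

The 98% CI is wider by 17.39 - 9.27 = 8.12.
Higher confidence requires a wider interval.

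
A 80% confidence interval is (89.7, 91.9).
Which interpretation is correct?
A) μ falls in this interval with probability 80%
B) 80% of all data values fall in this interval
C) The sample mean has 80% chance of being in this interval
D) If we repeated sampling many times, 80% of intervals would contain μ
D

A) Wrong — μ is fixed; the randomness lives in the interval, not in μ.
B) Wrong — a CI is about the parameter μ, not individual data values.
C) Wrong — x̄ is observed and sits in the interval by construction.
D) Correct — this is the frequentist long-run coverage interpretation.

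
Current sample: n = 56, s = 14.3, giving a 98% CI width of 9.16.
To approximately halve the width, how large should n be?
n ≈ 224

CI width ∝ 1/√n
To reduce width by factor 2, need √n to grow by 2 → need 2² = 4 times as many samples.

Current: n = 56, width = 9.16
New: n = 224, width ≈ 4.48

Width reduced by factor of 9.16/4.48 = 2.04.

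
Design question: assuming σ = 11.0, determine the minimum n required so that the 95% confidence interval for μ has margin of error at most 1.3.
n ≥ 276

For margin E ≤ 1.3:
n ≥ (z* · σ / E)²
n ≥ (1.960 · 11.0 / 1.3)²
n ≥ 275.05

Minimum n = 276 (rounding up)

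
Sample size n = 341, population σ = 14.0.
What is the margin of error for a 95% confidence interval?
Margin of error = 1.49

Margin of error = z* · σ/√n
= 1.960 · 14.0/√341
= 1.960 · 14.0/18.4662
= 1.49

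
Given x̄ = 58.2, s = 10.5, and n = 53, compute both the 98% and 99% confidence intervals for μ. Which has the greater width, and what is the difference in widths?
99% CI is wider by 0.79

df = 52
98% CI: t* = 2.400, (54.74, 61.66), width = 2 · t* · s/√n = 6.92
99% CI: t* = 2.674, (54.34, 62.06), width = 2 · t* · s/√n = 7.71

The 99% CI is wider by 7.71 - 6.92 = 0.79.
Higher confidence requires a wider interval.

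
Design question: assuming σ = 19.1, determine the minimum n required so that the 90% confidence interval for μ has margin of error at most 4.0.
n ≥ 62

For margin E ≤ 4.0:
n ≥ (z* · σ / E)²
n ≥ (1.645 · 19.1 / 4.0)²
n ≥ 61.70

Minimum n = 62 (rounding up)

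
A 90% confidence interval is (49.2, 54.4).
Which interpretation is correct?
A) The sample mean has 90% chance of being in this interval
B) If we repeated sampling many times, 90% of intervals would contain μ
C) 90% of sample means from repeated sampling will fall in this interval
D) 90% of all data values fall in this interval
B

A) Wrong — x̄ is observed and sits in the interval by construction.
B) Correct — this is the frequentist long-run coverage interpretation.
C) Wrong — coverage applies to intervals containing μ, not to future x̄ values.
D) Wrong — a CI is about the parameter μ, not individual data values.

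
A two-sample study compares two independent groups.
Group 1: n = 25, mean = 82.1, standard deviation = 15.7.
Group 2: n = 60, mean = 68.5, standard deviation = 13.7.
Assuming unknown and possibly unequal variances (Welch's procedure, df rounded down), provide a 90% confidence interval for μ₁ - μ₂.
(7.53, 19.67)

Difference: x̄₁ - x̄₂ = 13.60
SE = √(s₁²/n₁ + s₂²/n₂) = √(15.7²/25 + 13.7²/60) = 3.6039
df = 40.01 → 40 (Welch–Satterthwaite, rounded down)
t* = 1.684

CI: 13.60 ± 1.684 · 3.6039 = 13.60 ± 6.07 = (7.53, 19.67)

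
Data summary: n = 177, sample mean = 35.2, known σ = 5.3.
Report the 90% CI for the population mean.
(34.54, 35.86)

z-interval (σ known):
z* = 1.645 for 90% confidence

Margin of error = z* · σ/√n = 1.645 · 5.3/√177 = 0.66

CI: (35.2 - 0.66, 35.2 + 0.66) = (34.54, 35.86)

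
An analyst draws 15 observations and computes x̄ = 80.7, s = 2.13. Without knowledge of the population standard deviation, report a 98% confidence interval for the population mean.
(79.26, 82.14)

t-interval (σ unknown):
df = n - 1 = 14
t* = 2.624 for 98% confidence

Margin of error = t* · s/√n = 2.624 · 2.13/√15 = 1.44

CI: (79.26, 82.14)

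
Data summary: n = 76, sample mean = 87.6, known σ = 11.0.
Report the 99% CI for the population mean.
(84.35, 90.85)

z-interval (σ known):
z* = 2.576 for 99% confidence

Margin of error = z* · σ/√n = 2.576 · 11.0/√76 = 3.25

CI: (87.6 - 3.25, 87.6 + 3.25) = (84.35, 90.85)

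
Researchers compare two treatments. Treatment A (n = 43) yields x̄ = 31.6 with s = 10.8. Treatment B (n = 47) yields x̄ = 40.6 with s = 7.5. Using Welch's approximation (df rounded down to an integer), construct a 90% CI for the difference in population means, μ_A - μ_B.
(-12.29, -5.71)

Difference: x̄₁ - x̄₂ = -9.00
SE = √(s₁²/n₁ + s₂²/n₂) = √(10.8²/43 + 7.5²/47) = 1.9772
df = 74.07 → 74 (Welch–Satterthwaite, rounded down)
t* = 1.666

CI: -9.00 ± 1.666 · 1.9772 = -9.00 ± 3.29 = (-12.29, -5.71)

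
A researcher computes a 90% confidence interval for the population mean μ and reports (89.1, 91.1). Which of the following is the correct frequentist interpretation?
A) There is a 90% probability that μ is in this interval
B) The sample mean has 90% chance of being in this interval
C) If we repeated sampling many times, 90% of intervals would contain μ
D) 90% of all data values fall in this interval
C

A) Wrong — μ is fixed; the randomness lives in the interval, not in μ.
B) Wrong — x̄ is observed and sits in the interval by construction.
C) Correct — this is the frequentist long-run coverage interpretation.
D) Wrong — a CI is about the parameter μ, not individual data values.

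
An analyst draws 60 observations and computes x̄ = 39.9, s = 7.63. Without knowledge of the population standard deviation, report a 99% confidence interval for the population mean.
(37.28, 42.52)

t-interval (σ unknown):
df = n - 1 = 59
t* = 2.662 for 99% confidence

Margin of error = t* · s/√n = 2.662 · 7.63/√60 = 2.62

CI: (37.28, 42.52)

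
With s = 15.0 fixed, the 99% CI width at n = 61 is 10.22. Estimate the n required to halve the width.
n ≈ 244

CI width ∝ 1/√n
To reduce width by factor 2, need √n to grow by 2 → need 2² = 4 times as many samples.

Current: n = 61, width = 10.22
New: n = 244, width ≈ 4.99

Width reduced by factor of 10.22/4.99 = 2.05.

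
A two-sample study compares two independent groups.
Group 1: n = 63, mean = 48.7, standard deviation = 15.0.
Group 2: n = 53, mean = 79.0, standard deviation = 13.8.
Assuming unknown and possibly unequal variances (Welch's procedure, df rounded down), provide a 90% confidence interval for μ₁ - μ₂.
(-34.74, -25.86)

Difference: x̄₁ - x̄₂ = -30.30
SE = √(s₁²/n₁ + s₂²/n₂) = √(15.0²/63 + 13.8²/53) = 2.6767
df = 113.06 → 113 (Welch–Satterthwaite, rounded down)
t* = 1.658

CI: -30.30 ± 1.658 · 2.6767 = -30.30 ± 4.44 = (-34.74, -25.86)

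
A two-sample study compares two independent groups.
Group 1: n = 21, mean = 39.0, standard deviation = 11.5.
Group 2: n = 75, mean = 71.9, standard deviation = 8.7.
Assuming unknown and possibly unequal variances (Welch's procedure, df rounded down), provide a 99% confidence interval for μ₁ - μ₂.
(-40.41, -25.39)

Difference: x̄₁ - x̄₂ = -32.90
SE = √(s₁²/n₁ + s₂²/n₂) = √(11.5²/21 + 8.7²/75) = 2.7031
df = 26.74 → 26 (Welch–Satterthwaite, rounded down)
t* = 2.779

CI: -32.90 ± 2.779 · 2.7031 = -32.90 ± 7.51 = (-40.41, -25.39)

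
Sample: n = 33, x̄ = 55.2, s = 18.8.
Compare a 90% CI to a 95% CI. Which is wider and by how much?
95% CI is wider by 2.24

df = 32
90% CI: t* = 1.694, (49.66, 60.74), width = 2 · t* · s/√n = 11.09
95% CI: t* = 2.037, (48.53, 61.87), width = 2 · t* · s/√n = 13.33

The 95% CI is wider by 13.33 - 11.09 = 2.24.
Higher confidence requires a wider interval.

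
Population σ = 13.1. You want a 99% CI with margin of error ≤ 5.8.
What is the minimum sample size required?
n ≥ 34

For margin E ≤ 5.8:
n ≥ (z* · σ / E)²
n ≥ (2.576 · 13.1 / 5.8)²
n ≥ 33.85

Minimum n = 34 (rounding up)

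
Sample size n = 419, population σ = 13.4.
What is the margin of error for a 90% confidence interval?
Margin of error = 1.08

Margin of error = z* · σ/√n
= 1.645 · 13.4/√419
= 1.645 · 13.4/20.4695
= 1.08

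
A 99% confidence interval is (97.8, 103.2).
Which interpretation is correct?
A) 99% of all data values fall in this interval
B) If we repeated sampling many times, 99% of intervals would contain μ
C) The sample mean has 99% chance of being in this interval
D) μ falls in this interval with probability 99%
B

A) Wrong — a CI is about the parameter μ, not individual data values.
B) Correct — this is the frequentist long-run coverage interpretation.
C) Wrong — x̄ is observed and sits in the interval by construction.
D) Wrong — μ is fixed; the randomness lives in the interval, not in μ.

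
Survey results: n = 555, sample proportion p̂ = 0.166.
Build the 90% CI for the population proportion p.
(0.140, 0.192)

Proportion CI:
SE = √(p̂(1-p̂)/n) = √(0.166 · 0.834 / 555) = 0.01579

z* = 1.645
Margin = z* · SE = 1.645 · 0.01579 = 0.0260

CI: 0.166 ± 0.0260 = (0.140, 0.192)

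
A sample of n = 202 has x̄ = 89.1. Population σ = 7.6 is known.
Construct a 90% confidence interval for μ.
(88.22, 89.98)

z-interval (σ known):
z* = 1.645 for 90% confidence

Margin of error = z* · σ/√n = 1.645 · 7.6/√202 = 0.88

CI: (89.1 - 0.88, 89.1 + 0.88) = (88.22, 89.98)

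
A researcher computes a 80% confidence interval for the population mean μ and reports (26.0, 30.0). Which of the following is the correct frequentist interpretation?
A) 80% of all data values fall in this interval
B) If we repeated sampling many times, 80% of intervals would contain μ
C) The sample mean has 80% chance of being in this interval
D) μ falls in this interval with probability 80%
B

A) Wrong — a CI is about the parameter μ, not individual data values.
B) Correct — this is the frequentist long-run coverage interpretation.
C) Wrong — x̄ is observed and sits in the interval by construction.
D) Wrong — μ is fixed; the randomness lives in the interval, not in μ.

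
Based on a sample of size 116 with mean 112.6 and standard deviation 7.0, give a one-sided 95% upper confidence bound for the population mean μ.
μ ≤ 113.68

Upper bound (one-sided):
t* = 1.658 (one-sided for 95%)
Upper bound = x̄ + t* · s/√n = 112.6 + 1.658 · 7.0/√116 = 113.68

We are 95% confident that μ ≤ 113.68.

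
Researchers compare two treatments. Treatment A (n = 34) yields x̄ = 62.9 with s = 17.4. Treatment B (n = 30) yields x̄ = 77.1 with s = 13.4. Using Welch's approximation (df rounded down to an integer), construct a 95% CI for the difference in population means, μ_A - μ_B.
(-21.92, -6.48)

Difference: x̄₁ - x̄₂ = -14.20
SE = √(s₁²/n₁ + s₂²/n₂) = √(17.4²/34 + 13.4²/30) = 3.8588
df = 60.94 → 60 (Welch–Satterthwaite, rounded down)
t* = 2.000

CI: -14.20 ± 2.000 · 3.8588 = -14.20 ± 7.72 = (-21.92, -6.48)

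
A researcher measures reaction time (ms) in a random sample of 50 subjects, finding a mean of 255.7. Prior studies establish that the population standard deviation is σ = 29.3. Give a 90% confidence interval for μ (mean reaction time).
(248.88, 262.52)

z-interval (σ known):
z* = 1.645 for 90% confidence

Margin of error = z* · σ/√n = 1.645 · 29.3/√50 = 6.82

CI: (255.7 - 6.82, 255.7 + 6.82) = (248.88, 262.52)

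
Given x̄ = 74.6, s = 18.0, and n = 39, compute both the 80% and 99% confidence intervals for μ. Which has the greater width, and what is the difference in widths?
99% CI is wider by 8.11

df = 38
80% CI: t* = 1.304, (70.84, 78.36), width = 2 · t* · s/√n = 7.52
99% CI: t* = 2.712, (66.78, 82.42), width = 2 · t* · s/√n = 15.63

The 99% CI is wider by 15.63 - 7.52 = 8.11.
Higher confidence requires a wider interval.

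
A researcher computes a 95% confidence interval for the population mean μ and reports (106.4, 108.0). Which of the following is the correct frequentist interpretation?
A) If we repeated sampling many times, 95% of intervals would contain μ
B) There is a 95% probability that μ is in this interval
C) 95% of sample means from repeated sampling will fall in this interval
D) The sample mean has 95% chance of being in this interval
A

A) Correct — this is the frequentist long-run coverage interpretation.
B) Wrong — μ is fixed; the randomness lives in the interval, not in μ.
C) Wrong — coverage applies to intervals containing μ, not to future x̄ values.
D) Wrong — x̄ is observed and sits in the interval by construction.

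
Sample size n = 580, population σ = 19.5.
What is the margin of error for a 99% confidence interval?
Margin of error = 2.09

Margin of error = z* · σ/√n
= 2.576 · 19.5/√580
= 2.576 · 19.5/24.0832
= 2.09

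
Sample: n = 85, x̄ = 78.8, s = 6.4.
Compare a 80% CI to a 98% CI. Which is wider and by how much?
98% CI is wider by 1.50

df = 84
80% CI: t* = 1.292, (77.90, 79.70), width = 2 · t* · s/√n = 1.79
98% CI: t* = 2.372, (77.15, 80.45), width = 2 · t* · s/√n = 3.29

The 98% CI is wider by 3.29 - 1.79 = 1.50.
Higher confidence requires a wider interval.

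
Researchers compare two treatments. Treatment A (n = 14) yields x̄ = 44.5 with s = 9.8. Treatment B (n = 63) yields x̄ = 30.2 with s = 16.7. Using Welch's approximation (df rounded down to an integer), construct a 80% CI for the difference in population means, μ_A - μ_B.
(9.90, 18.70)

Difference: x̄₁ - x̄₂ = 14.30
SE = √(s₁²/n₁ + s₂²/n₂) = √(9.8²/14 + 16.7²/63) = 3.3596
df = 32.37 → 32 (Welch–Satterthwaite, rounded down)
t* = 1.309

CI: 14.30 ± 1.309 · 3.3596 = 14.30 ± 4.40 = (9.90, 18.70)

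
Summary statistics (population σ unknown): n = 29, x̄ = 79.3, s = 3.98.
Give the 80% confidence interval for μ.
(78.33, 80.27)

t-interval (σ unknown):
df = n - 1 = 28
t* = 1.313 for 80% confidence

Margin of error = t* · s/√n = 1.313 · 3.98/√29 = 0.97

CI: (78.33, 80.27)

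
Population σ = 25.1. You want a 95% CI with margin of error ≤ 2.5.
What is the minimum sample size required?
n ≥ 388

For margin E ≤ 2.5:
n ≥ (z* · σ / E)²
n ≥ (1.960 · 25.1 / 2.5)²
n ≥ 387.24

Minimum n = 388 (rounding up)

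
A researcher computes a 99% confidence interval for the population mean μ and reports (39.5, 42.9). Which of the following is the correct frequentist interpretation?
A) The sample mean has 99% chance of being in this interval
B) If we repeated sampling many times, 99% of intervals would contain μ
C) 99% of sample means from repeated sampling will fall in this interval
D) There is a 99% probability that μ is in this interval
B

A) Wrong — x̄ is observed and sits in the interval by construction.
B) Correct — this is the frequentist long-run coverage interpretation.
C) Wrong — coverage applies to intervals containing μ, not to future x̄ values.
D) Wrong — μ is fixed; the randomness lives in the interval, not in μ.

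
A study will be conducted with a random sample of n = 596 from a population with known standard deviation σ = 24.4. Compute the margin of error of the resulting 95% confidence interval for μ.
Margin of error = 1.96

Margin of error = z* · σ/√n
= 1.960 · 24.4/√596
= 1.960 · 24.4/24.4131
= 1.96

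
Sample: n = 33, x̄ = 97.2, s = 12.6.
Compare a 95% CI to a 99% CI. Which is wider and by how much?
99% CI is wider by 3.07

df = 32
95% CI: t* = 2.037, (92.73, 101.67), width = 2 · t* · s/√n = 8.94
99% CI: t* = 2.738, (91.19, 103.21), width = 2 · t* · s/√n = 12.01

The 99% CI is wider by 12.01 - 8.94 = 3.07.
Higher confidence requires a wider interval.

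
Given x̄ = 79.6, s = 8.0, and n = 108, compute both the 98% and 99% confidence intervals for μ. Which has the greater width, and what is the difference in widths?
99% CI is wider by 0.40

df = 107
98% CI: t* = 2.362, (77.78, 81.42), width = 2 · t* · s/√n = 3.64
99% CI: t* = 2.623, (77.58, 81.62), width = 2 · t* · s/√n = 4.04

The 99% CI is wider by 4.04 - 3.64 = 0.40.
Higher confidence requires a wider interval.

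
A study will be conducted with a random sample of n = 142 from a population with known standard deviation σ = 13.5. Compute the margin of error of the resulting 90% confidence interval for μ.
Margin of error = 1.86

Margin of error = z* · σ/√n
= 1.645 · 13.5/√142
= 1.645 · 13.5/11.9164
= 1.86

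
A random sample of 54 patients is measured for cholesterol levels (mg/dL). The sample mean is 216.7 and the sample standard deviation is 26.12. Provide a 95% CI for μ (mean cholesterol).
(209.57, 223.83)

t-interval (σ unknown):
df = n - 1 = 53
t* = 2.006 for 95% confidence

Margin of error = t* · s/√n = 2.006 · 26.12/√54 = 7.13

CI: (209.57, 223.83)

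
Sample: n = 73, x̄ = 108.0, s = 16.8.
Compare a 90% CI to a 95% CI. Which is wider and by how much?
95% CI is wider by 1.29

df = 72
90% CI: t* = 1.666, (104.72, 111.28), width = 2 · t* · s/√n = 6.55
95% CI: t* = 1.993, (104.08, 111.92), width = 2 · t* · s/√n = 7.84

The 95% CI is wider by 7.84 - 6.55 = 1.29.
Higher confidence requires a wider interval.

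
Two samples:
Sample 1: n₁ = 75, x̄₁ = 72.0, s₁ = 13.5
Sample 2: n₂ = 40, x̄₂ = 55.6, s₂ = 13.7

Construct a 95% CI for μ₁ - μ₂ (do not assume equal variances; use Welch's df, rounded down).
(11.09, 21.71)

Difference: x̄₁ - x̄₂ = 16.40
SE = √(s₁²/n₁ + s₂²/n₂) = √(13.5²/75 + 13.7²/40) = 2.6688
df = 78.73 → 78 (Welch–Satterthwaite, rounded down)
t* = 1.991

CI: 16.40 ± 1.991 · 2.6688 = 16.40 ± 5.31 = (11.09, 21.71)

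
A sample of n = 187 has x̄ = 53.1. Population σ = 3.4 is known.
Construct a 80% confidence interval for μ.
(52.78, 53.42)

z-interval (σ known):
z* = 1.282 for 80% confidence

Margin of error = z* · σ/√n = 1.282 · 3.4/√187 = 0.32

CI: (53.1 - 0.32, 53.1 + 0.32) = (52.78, 53.42)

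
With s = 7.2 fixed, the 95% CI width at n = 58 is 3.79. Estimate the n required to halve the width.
n ≈ 232

CI width ∝ 1/√n
To reduce width by factor 2, need √n to grow by 2 → need 2² = 4 times as many samples.

Current: n = 58, width = 3.79
New: n = 232, width ≈ 1.86

Width reduced by factor of 3.79/1.86 = 2.04.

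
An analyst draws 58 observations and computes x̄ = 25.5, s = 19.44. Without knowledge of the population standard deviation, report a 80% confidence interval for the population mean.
(22.19, 28.81)

t-interval (σ unknown):
df = n - 1 = 57
t* = 1.297 for 80% confidence

Margin of error = t* · s/√n = 1.297 · 19.44/√58 = 3.31

CI: (22.19, 28.81)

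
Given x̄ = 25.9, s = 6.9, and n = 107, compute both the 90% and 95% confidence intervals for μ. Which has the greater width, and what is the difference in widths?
95% CI is wider by 0.44

df = 106
90% CI: t* = 1.659, (24.79, 27.01), width = 2 · t* · s/√n = 2.21
95% CI: t* = 1.983, (24.58, 27.22), width = 2 · t* · s/√n = 2.65

The 95% CI is wider by 2.65 - 2.21 = 0.44.
Higher confidence requires a wider interval.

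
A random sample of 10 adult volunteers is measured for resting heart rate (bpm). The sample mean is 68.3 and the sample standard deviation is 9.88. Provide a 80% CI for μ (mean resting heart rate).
(63.98, 72.62)

t-interval (σ unknown):
df = n - 1 = 9
t* = 1.383 for 80% confidence

Margin of error = t* · s/√n = 1.383 · 9.88/√10 = 4.32

CI: (63.98, 72.62)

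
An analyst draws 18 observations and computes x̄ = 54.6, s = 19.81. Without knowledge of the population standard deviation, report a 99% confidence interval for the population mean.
(41.07, 68.13)

t-interval (σ unknown):
df = n - 1 = 17
t* = 2.898 for 99% confidence

Margin of error = t* · s/√n = 2.898 · 19.81/√18 = 13.53

CI: (41.07, 68.13)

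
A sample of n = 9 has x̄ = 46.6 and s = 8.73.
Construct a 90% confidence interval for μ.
(41.19, 52.01)

t-interval (σ unknown):
df = n - 1 = 8
t* = 1.860 for 90% confidence

Margin of error = t* · s/√n = 1.860 · 8.73/√9 = 5.41

CI: (41.19, 52.01)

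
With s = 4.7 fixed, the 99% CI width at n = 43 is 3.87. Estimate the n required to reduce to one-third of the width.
n ≈ 387

CI width ∝ 1/√n
To reduce width by factor 3, need √n to grow by 3 → need 3² = 9 times as many samples.

Current: n = 43, width = 3.87
New: n = 387, width ≈ 1.24

Width reduced by factor of 3.87/1.24 = 3.12.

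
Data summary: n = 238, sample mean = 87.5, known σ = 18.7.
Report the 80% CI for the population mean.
(85.95, 89.05)

z-interval (σ known):
z* = 1.282 for 80% confidence

Margin of error = z* · σ/√n = 1.282 · 18.7/√238 = 1.55

CI: (87.5 - 1.55, 87.5 + 1.55) = (85.95, 89.05)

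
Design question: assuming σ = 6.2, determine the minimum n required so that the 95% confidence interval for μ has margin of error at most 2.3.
n ≥ 28

For margin E ≤ 2.3:
n ≥ (z* · σ / E)²
n ≥ (1.960 · 6.2 / 2.3)²
n ≥ 27.92

Minimum n = 28 (rounding up)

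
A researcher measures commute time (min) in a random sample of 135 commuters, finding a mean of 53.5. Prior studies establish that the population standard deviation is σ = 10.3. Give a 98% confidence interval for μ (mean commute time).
(51.44, 55.56)

z-interval (σ known):
z* = 2.326 for 98% confidence

Margin of error = z* · σ/√n = 2.326 · 10.3/√135 = 2.06

CI: (53.5 - 2.06, 53.5 + 2.06) = (51.44, 55.56)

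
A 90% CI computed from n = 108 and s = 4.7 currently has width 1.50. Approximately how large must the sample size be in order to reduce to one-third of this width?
n ≈ 972

CI width ∝ 1/√n
To reduce width by factor 3, need √n to grow by 3 → need 3² = 9 times as many samples.

Current: n = 108, width = 1.50
New: n = 972, width ≈ 0.50

Width reduced by factor of 1.50/0.50 = 3.00.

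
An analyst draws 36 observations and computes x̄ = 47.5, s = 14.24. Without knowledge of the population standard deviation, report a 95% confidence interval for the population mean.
(42.68, 52.32)

t-interval (σ unknown):
df = n - 1 = 35
t* = 2.030 for 95% confidence

Margin of error = t* · s/√n = 2.030 · 14.24/√36 = 4.82

CI: (42.68, 52.32)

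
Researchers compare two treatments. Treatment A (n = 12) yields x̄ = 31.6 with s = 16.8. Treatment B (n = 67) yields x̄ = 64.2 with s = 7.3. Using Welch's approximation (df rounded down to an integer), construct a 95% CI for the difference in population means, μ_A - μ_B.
(-43.45, -21.75)

Difference: x̄₁ - x̄₂ = -32.60
SE = √(s₁²/n₁ + s₂²/n₂) = √(16.8²/12 + 7.3²/67) = 4.9311
df = 11.75 → 11 (Welch–Satterthwaite, rounded down)
t* = 2.201

CI: -32.60 ± 2.201 · 4.9311 = -32.60 ± 10.85 = (-43.45, -21.75)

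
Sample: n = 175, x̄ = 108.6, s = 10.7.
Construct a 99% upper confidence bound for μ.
μ ≤ 110.50

Upper bound (one-sided):
t* = 2.348 (one-sided for 99%)
Upper bound = x̄ + t* · s/√n = 108.6 + 2.348 · 10.7/√175 = 110.50

We are 99% confident that μ ≤ 110.50.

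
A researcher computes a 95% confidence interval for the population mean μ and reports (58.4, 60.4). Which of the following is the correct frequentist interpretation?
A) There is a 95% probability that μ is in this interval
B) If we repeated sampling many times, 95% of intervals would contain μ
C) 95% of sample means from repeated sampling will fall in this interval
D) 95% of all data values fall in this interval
B

A) Wrong — μ is fixed; the randomness lives in the interval, not in μ.
B) Correct — this is the frequentist long-run coverage interpretation.
C) Wrong — coverage applies to intervals containing μ, not to future x̄ values.
D) Wrong — a CI is about the parameter μ, not individual data values.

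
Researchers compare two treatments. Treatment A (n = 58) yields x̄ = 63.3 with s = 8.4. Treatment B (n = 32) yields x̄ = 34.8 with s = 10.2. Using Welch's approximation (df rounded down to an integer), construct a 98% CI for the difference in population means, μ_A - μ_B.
(23.43, 33.57)

Difference: x̄₁ - x̄₂ = 28.50
SE = √(s₁²/n₁ + s₂²/n₂) = √(8.4²/58 + 10.2²/32) = 2.1137
df = 54.40 → 54 (Welch–Satterthwaite, rounded down)
t* = 2.397

CI: 28.50 ± 2.397 · 2.1137 = 28.50 ± 5.07 = (23.43, 33.57)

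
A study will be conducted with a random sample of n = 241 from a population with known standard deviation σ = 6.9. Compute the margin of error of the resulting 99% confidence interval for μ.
Margin of error = 1.14

Margin of error = z* · σ/√n
= 2.576 · 6.9/√241
= 2.576 · 6.9/15.5242
= 1.14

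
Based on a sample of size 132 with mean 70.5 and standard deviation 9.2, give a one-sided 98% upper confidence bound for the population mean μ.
μ ≤ 72.16

Upper bound (one-sided):
t* = 2.074 (one-sided for 98%)
Upper bound = x̄ + t* · s/√n = 70.5 + 2.074 · 9.2/√132 = 72.16

We are 98% confident that μ ≤ 72.16.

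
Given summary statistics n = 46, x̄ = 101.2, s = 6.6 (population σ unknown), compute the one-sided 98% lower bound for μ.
μ ≥ 99.14

Lower bound (one-sided):
t* = 2.115 (one-sided for 98%)
Lower bound = x̄ - t* · s/√n = 101.2 - 2.115 · 6.6/√46 = 99.14

We are 98% confident that μ ≥ 99.14.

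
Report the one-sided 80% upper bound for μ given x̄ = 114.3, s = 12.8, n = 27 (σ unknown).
μ ≤ 116.41

Upper bound (one-sided):
t* = 0.856 (one-sided for 80%)
Upper bound = x̄ + t* · s/√n = 114.3 + 0.856 · 12.8/√27 = 116.41

We are 80% confident that μ ≤ 116.41.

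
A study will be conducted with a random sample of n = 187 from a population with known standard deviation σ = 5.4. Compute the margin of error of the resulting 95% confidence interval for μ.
Margin of error = 0.77

Margin of error = z* · σ/√n
= 1.960 · 5.4/√187
= 1.960 · 5.4/13.6748
= 0.77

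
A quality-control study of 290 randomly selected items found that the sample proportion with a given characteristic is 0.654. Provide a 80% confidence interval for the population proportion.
(0.618, 0.690)

Proportion CI:
SE = √(p̂(1-p̂)/n) = √(0.654 · 0.346 / 290) = 0.02793

z* = 1.282
Margin = z* · SE = 1.282 · 0.02793 = 0.0358

CI: 0.654 ± 0.0358 = (0.618, 0.690)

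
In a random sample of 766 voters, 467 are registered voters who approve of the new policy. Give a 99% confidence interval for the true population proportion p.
(0.564, 0.655)

Proportion CI:
p̂ = 467/766 = 0.60966
SE = √(p̂(1-p̂)/n) = √(0.60966 · 0.39034 / 766) = 0.01763

z* = 2.576
Margin = z* · SE = 2.576 · 0.01763 = 0.0454

CI: 0.60966 ± 0.0454 = (0.564, 0.655)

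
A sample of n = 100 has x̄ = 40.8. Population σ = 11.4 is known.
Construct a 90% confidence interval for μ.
(38.92, 42.68)

z-interval (σ known):
z* = 1.645 for 90% confidence

Margin of error = z* · σ/√n = 1.645 · 11.4/√100 = 1.88

CI: (40.8 - 1.88, 40.8 + 1.88) = (38.92, 42.68)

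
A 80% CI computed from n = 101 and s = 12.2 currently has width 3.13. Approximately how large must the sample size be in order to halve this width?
n ≈ 404

CI width ∝ 1/√n
To reduce width by factor 2, need √n to grow by 2 → need 2² = 4 times as many samples.

Current: n = 101, width = 3.13
New: n = 404, width ≈ 1.56

Width reduced by factor of 3.13/1.56 = 2.01.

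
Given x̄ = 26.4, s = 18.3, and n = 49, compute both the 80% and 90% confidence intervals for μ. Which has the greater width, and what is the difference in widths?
90% CI is wider by 1.98

df = 48
80% CI: t* = 1.299, (23.00, 29.80), width = 2 · t* · s/√n = 6.79
90% CI: t* = 1.677, (22.02, 30.78), width = 2 · t* · s/√n = 8.77

The 90% CI is wider by 8.77 - 6.79 = 1.98.
Higher confidence requires a wider interval.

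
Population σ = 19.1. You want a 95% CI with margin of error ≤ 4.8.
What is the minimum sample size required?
n ≥ 61

For margin E ≤ 4.8:
n ≥ (z* · σ / E)²
n ≥ (1.960 · 19.1 / 4.8)²
n ≥ 60.83

Minimum n = 61 (rounding up)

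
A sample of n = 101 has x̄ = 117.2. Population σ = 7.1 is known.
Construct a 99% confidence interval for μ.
(115.38, 119.02)

z-interval (σ known):
z* = 2.576 for 99% confidence

Margin of error = z* · σ/√n = 2.576 · 7.1/√101 = 1.82

CI: (117.2 - 1.82, 117.2 + 1.82) = (115.38, 119.02)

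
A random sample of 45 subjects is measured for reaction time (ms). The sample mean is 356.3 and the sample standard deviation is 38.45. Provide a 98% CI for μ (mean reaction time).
(342.46, 370.14)

t-interval (σ unknown):
df = n - 1 = 44
t* = 2.414 for 98% confidence

Margin of error = t* · s/√n = 2.414 · 38.45/√45 = 13.84

CI: (342.46, 370.14)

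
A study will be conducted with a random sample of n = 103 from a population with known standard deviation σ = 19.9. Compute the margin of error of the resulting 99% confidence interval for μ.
Margin of error = 5.05

Margin of error = z* · σ/√n
= 2.576 · 19.9/√103
= 2.576 · 19.9/10.1489
= 5.05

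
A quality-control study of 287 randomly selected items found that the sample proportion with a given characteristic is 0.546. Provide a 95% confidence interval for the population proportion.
(0.488, 0.604)

Proportion CI:
SE = √(p̂(1-p̂)/n) = √(0.546 · 0.454 / 287) = 0.02939

z* = 1.960
Margin = z* · SE = 1.960 · 0.02939 = 0.0576

CI: 0.546 ± 0.0576 = (0.488, 0.604)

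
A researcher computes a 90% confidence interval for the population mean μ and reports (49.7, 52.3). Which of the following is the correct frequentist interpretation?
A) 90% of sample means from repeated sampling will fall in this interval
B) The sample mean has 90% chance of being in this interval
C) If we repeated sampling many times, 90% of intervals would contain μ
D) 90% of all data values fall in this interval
C

A) Wrong — coverage applies to intervals containing μ, not to future x̄ values.
B) Wrong — x̄ is observed and sits in the interval by construction.
C) Correct — this is the frequentist long-run coverage interpretation.
D) Wrong — a CI is about the parameter μ, not individual data values.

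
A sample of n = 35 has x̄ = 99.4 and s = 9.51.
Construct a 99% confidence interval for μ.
(95.01, 103.79)

t-interval (σ unknown):
df = n - 1 = 34
t* = 2.728 for 99% confidence

Margin of error = t* · s/√n = 2.728 · 9.51/√35 = 4.39

CI: (95.01, 103.79)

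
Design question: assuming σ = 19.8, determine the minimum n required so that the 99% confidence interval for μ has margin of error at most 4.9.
n ≥ 109

For margin E ≤ 4.9:
n ≥ (z* · σ / E)²
n ≥ (2.576 · 19.8 / 4.9)²
n ≥ 108.35

Minimum n = 109 (rounding up)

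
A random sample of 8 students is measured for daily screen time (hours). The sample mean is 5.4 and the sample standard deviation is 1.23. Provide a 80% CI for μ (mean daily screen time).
(4.78, 6.02)

t-interval (σ unknown):
df = n - 1 = 7
t* = 1.415 for 80% confidence

Margin of error = t* · s/√n = 1.415 · 1.23/√8 = 0.62

CI: (4.78, 6.02)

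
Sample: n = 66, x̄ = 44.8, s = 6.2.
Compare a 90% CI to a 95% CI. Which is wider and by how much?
95% CI is wider by 0.50

df = 65
90% CI: t* = 1.669, (43.53, 46.07), width = 2 · t* · s/√n = 2.55
95% CI: t* = 1.997, (43.28, 46.32), width = 2 · t* · s/√n = 3.05

The 95% CI is wider by 3.05 - 2.55 = 0.50.
Higher confidence requires a wider interval.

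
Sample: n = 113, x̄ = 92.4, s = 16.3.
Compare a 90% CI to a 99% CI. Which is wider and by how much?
99% CI is wider by 2.94

df = 112
90% CI: t* = 1.659, (89.86, 94.94), width = 2 · t* · s/√n = 5.09
99% CI: t* = 2.620, (88.38, 96.42), width = 2 · t* · s/√n = 8.03

The 99% CI is wider by 8.03 - 5.09 = 2.94.
Higher confidence requires a wider interval.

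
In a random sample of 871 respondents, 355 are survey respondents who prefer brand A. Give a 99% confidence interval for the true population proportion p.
(0.365, 0.450)

Proportion CI:
p̂ = 355/871 = 0.40758
SE = √(p̂(1-p̂)/n) = √(0.40758 · 0.59242 / 871) = 0.01665

z* = 2.576
Margin = z* · SE = 2.576 · 0.01665 = 0.0429

CI: 0.40758 ± 0.0429 = (0.365, 0.450)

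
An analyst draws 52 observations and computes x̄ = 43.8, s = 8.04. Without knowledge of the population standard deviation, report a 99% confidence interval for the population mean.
(40.82, 46.78)

t-interval (σ unknown):
df = n - 1 = 51
t* = 2.676 for 99% confidence

Margin of error = t* · s/√n = 2.676 · 8.04/√52 = 2.98

CI: (40.82, 46.78)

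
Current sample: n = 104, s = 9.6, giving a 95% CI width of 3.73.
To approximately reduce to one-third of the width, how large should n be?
n ≈ 936

CI width ∝ 1/√n
To reduce width by factor 3, need √n to grow by 3 → need 3² = 9 times as many samples.

Current: n = 104, width = 3.73
New: n = 936, width ≈ 1.23

Width reduced by factor of 3.73/1.23 = 3.03.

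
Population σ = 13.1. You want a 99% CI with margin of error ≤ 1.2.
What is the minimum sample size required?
n ≥ 791

For margin E ≤ 1.2:
n ≥ (z* · σ / E)²
n ≥ (2.576 · 13.1 / 1.2)²
n ≥ 790.81

Minimum n = 791 (rounding up)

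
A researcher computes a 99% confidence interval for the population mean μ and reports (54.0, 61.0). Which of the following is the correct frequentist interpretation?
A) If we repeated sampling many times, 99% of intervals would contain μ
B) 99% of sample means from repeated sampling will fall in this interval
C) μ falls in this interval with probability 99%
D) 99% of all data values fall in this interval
A

A) Correct — this is the frequentist long-run coverage interpretation.
B) Wrong — coverage applies to intervals containing μ, not to future x̄ values.
C) Wrong — μ is fixed; the randomness lives in the interval, not in μ.
D) Wrong — a CI is about the parameter μ, not individual data values.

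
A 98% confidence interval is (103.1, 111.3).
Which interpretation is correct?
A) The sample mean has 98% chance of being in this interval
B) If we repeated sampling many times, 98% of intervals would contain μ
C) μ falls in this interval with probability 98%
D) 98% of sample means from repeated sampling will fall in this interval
B

A) Wrong — x̄ is observed and sits in the interval by construction.
B) Correct — this is the frequentist long-run coverage interpretation.
C) Wrong — μ is fixed; the randomness lives in the interval, not in μ.
D) Wrong — coverage applies to intervals containing μ, not to future x̄ values.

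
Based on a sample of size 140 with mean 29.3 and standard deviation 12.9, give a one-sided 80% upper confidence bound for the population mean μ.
μ ≤ 30.22

Upper bound (one-sided):
t* = 0.844 (one-sided for 80%)
Upper bound = x̄ + t* · s/√n = 29.3 + 0.844 · 12.9/√140 = 30.22

We are 80% confident that μ ≤ 30.22.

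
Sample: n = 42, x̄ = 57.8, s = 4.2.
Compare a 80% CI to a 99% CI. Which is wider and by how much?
99% CI is wider by 1.81

df = 41
80% CI: t* = 1.303, (56.96, 58.64), width = 2 · t* · s/√n = 1.69
99% CI: t* = 2.701, (56.05, 59.55), width = 2 · t* · s/√n = 3.50

The 99% CI is wider by 3.50 - 1.69 = 1.81.
Higher confidence requires a wider interval.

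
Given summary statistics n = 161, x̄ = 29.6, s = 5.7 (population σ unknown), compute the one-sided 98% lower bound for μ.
μ ≥ 28.67

Lower bound (one-sided):
t* = 2.071 (one-sided for 98%)
Lower bound = x̄ - t* · s/√n = 29.6 - 2.071 · 5.7/√161 = 28.67

We are 98% confident that μ ≥ 28.67.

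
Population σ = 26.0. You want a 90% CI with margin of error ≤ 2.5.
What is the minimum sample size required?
n ≥ 293

For margin E ≤ 2.5:
n ≥ (z* · σ / E)²
n ≥ (1.645 · 26.0 / 2.5)²
n ≥ 292.68

Minimum n = 293 (rounding up)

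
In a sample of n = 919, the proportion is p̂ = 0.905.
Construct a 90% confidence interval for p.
(0.889, 0.921)

Proportion CI:
SE = √(p̂(1-p̂)/n) = √(0.905 · 0.095 / 919) = 0.00967

z* = 1.645
Margin = z* · SE = 1.645 · 0.00967 = 0.0159

CI: 0.905 ± 0.0159 = (0.889, 0.921)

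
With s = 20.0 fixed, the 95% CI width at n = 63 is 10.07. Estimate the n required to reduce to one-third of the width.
n ≈ 567

CI width ∝ 1/√n
To reduce width by factor 3, need √n to grow by 3 → need 3² = 9 times as many samples.

Current: n = 63, width = 10.07
New: n = 567, width ≈ 3.30

Width reduced by factor of 10.07/3.30 = 3.05.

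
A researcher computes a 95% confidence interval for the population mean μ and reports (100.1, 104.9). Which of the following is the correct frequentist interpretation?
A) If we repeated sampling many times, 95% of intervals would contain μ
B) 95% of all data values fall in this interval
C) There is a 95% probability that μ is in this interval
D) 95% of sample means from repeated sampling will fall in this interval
A

A) Correct — this is the frequentist long-run coverage interpretation.
B) Wrong — a CI is about the parameter μ, not individual data values.
C) Wrong — μ is fixed; the randomness lives in the interval, not in μ.
D) Wrong — coverage applies to intervals containing μ, not to future x̄ values.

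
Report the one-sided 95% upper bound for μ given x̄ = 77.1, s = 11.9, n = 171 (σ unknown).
μ ≤ 78.61

Upper bound (one-sided):
t* = 1.654 (one-sided for 95%)
Upper bound = x̄ + t* · s/√n = 77.1 + 1.654 · 11.9/√171 = 78.61

We are 95% confident that μ ≤ 78.61.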